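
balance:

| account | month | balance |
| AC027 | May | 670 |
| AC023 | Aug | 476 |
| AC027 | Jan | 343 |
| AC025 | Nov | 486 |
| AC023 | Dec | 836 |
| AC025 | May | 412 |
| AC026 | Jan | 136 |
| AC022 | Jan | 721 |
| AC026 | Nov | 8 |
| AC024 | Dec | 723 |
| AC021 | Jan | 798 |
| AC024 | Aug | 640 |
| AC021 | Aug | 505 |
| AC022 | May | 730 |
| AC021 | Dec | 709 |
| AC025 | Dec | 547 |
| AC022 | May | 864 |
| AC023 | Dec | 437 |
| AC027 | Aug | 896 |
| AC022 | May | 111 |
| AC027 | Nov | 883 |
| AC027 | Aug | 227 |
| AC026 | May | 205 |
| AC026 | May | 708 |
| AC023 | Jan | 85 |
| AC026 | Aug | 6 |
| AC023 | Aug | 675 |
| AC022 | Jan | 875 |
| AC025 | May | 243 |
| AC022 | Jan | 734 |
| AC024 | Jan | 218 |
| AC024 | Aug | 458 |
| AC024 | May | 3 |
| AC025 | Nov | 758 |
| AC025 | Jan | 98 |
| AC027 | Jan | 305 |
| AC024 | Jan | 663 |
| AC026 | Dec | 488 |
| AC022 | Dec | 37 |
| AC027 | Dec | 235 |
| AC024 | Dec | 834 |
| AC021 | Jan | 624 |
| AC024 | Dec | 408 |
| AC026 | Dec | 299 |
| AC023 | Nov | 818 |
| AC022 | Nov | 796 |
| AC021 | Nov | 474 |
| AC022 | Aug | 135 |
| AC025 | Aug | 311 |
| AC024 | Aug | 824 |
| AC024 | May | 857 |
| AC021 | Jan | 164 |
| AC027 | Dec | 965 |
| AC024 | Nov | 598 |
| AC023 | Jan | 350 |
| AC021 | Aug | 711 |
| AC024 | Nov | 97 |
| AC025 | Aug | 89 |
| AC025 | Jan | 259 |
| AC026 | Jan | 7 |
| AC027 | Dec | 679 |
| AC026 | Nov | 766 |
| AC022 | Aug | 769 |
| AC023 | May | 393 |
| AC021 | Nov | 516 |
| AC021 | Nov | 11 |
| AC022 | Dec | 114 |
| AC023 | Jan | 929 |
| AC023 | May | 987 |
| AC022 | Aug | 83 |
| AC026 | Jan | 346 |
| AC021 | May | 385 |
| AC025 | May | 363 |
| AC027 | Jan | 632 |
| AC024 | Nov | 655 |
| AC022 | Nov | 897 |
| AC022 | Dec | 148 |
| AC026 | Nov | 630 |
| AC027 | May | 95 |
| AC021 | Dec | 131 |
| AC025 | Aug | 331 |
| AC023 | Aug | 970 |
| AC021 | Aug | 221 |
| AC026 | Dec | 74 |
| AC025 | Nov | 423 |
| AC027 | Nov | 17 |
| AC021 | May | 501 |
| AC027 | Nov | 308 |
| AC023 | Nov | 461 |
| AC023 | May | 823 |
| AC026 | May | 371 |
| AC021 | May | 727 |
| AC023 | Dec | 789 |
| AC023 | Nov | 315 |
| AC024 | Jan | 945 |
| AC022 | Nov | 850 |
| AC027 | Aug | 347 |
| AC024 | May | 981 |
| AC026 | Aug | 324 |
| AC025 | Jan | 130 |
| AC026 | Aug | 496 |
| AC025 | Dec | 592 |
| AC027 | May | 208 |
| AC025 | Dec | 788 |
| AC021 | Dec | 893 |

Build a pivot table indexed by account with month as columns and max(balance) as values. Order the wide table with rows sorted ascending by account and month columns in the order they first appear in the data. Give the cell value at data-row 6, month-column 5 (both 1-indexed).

488

With rows sorted ascending by account, row 6 is account=AC026. month columns in first-appearance order: May, Aug, Jan, Nov, Dec; column 5 is Dec.
Long rows with account=AC026, month=Dec: max(488, 299, 74) = 488.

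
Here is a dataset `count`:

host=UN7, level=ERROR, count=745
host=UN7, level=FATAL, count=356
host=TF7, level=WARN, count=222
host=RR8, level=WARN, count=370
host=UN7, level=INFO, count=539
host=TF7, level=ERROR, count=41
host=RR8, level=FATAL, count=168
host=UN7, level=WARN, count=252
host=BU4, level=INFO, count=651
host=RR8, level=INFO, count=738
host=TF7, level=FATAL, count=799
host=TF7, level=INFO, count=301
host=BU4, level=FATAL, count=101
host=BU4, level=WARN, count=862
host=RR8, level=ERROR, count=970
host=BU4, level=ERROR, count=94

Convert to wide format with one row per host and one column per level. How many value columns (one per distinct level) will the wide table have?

4

4 distinct level values: FATAL, ERROR, INFO, WARN.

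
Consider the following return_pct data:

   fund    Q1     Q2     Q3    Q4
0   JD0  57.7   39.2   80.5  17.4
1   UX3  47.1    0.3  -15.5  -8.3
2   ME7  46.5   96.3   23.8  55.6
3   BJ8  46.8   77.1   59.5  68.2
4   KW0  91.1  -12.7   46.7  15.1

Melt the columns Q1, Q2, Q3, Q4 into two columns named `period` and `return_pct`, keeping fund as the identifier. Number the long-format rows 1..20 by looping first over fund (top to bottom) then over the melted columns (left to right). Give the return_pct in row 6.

0.3

20 rows total (5 × 4). Row 6: index ⌊(6-1)/4⌋ = 1 into fund → UX3; (6-1) mod 4 = 1 into the melted columns → Q2.
So row 6 is (UX3, Q2, 0.3); return_pct = 0.3.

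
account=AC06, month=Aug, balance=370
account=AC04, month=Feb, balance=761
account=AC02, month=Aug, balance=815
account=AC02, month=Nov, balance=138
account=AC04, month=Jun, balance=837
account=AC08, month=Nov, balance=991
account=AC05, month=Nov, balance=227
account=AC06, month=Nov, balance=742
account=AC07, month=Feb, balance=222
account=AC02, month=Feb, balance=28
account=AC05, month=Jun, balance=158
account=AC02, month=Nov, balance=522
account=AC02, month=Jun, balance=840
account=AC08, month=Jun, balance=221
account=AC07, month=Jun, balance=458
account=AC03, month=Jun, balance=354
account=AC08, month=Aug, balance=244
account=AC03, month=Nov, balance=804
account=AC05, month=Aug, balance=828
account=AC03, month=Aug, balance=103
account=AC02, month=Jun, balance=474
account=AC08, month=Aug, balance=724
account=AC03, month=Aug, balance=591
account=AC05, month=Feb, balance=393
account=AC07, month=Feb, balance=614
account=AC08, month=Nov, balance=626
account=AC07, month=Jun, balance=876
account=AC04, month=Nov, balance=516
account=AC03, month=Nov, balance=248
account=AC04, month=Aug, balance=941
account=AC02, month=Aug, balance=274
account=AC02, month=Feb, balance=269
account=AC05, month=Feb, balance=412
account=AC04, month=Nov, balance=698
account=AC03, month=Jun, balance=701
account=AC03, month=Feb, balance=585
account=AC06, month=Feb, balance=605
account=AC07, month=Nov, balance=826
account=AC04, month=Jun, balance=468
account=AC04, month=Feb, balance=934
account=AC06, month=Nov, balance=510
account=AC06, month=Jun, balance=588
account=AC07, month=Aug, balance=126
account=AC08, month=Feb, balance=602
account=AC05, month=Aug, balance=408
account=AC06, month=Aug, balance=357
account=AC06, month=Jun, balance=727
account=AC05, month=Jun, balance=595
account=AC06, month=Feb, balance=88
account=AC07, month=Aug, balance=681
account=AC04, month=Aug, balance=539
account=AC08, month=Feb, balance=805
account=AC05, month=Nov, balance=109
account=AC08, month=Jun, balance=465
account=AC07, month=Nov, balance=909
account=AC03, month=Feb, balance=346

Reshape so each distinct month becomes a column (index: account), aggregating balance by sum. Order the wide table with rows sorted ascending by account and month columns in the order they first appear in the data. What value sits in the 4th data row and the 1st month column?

With rows sorted ascending by account, row 4 is account=AC05. month columns in first-appearance order: Aug, Feb, Nov, Jun; column 1 is Aug.
Long rows with account=AC05, month=Aug: 828 + 408 = 1236.

1236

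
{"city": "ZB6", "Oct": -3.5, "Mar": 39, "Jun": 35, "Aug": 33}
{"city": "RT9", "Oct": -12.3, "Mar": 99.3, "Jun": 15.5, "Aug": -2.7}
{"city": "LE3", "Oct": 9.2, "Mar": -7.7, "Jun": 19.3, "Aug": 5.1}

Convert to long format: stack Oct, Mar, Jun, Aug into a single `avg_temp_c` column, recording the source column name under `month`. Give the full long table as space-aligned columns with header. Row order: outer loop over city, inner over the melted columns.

Each (city, column) pair becomes one row: 3 × 4 = 12 rows.
For example, (ZB6, Oct) → avg_temp_c=-3.5.

city  month  avg_temp_c
ZB6   Oct    -3.5      
ZB6   Mar    39        
ZB6   Jun    35        
ZB6   Aug    33        
RT9   Oct    -12.3     
RT9   Mar    99.3      
RT9   Jun    15.5      
RT9   Aug    -2.7      
LE3   Oct    9.2       
LE3   Mar    -7.7      
LE3   Jun    19.3      
LE3   Aug    5.1       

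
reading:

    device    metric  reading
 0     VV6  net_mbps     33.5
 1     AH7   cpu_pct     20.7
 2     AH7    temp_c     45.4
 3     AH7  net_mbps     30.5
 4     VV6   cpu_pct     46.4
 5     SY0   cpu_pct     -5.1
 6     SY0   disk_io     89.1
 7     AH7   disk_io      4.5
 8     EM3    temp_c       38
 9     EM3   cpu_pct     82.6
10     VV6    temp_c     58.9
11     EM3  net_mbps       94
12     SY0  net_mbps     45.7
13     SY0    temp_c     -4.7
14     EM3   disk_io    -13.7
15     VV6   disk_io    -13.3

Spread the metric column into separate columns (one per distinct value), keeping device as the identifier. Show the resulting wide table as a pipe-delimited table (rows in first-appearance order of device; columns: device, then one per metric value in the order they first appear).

| device | net_mbps | cpu_pct | temp_c | disk_io |
| VV6 | 33.5 | 46.4 | 58.9 | -13.3 |
| AH7 | 30.5 | 20.7 | 45.4 | 4.5 |
| SY0 | 45.7 | -5.1 | -4.7 | 89.1 |
| EM3 | 94 | 82.6 | 38 | -13.7 |

Columns: device plus the 4 distinct metric values (net_mbps, cpu_pct, temp_c, disk_io).
For example, row VV6 column net_mbps takes reading=33.5 from the long row (VV6, net_mbps).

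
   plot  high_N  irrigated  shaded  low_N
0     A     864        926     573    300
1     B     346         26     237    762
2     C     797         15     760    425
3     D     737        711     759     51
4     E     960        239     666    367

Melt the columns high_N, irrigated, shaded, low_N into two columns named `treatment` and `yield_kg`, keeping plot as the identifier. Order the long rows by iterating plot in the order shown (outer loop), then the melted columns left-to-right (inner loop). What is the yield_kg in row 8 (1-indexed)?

762

20 rows total (5 × 4). Row 8: index ⌊(8-1)/4⌋ = 1 into plot → B; (8-1) mod 4 = 3 into the melted columns → low_N.
So row 8 is (B, low_N, 762); yield_kg = 762.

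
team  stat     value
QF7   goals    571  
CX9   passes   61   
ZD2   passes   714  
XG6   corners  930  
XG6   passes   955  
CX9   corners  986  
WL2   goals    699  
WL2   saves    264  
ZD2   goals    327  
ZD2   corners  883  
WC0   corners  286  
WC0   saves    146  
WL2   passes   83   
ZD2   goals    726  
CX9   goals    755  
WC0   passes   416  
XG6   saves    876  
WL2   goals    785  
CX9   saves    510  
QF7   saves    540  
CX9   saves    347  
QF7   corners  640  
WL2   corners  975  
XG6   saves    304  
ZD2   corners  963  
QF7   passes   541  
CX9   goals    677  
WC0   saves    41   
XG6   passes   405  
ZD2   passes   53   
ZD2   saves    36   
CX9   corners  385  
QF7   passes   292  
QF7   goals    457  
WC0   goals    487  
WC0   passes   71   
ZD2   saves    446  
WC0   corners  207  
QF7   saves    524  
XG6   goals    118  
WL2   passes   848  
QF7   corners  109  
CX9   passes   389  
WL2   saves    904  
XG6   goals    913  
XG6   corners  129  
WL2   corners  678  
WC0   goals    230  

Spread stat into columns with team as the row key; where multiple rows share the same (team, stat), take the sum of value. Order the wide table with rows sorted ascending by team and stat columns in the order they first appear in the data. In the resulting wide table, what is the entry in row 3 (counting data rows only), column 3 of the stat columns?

493

With rows sorted ascending by team, row 3 is team=WC0. stat columns in first-appearance order: goals, passes, corners, saves; column 3 is corners.
Long rows with team=WC0, stat=corners: 286 + 207 = 493.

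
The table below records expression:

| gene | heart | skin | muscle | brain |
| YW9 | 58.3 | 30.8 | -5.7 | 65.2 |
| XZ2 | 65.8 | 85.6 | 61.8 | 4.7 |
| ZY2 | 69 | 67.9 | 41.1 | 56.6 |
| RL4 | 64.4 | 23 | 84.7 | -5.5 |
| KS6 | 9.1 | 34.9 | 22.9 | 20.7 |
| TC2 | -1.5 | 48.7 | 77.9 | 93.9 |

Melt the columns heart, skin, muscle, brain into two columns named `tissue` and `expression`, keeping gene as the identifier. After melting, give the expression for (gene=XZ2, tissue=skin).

85.6

Unpivoting turns each (gene, wide-column) pair into one long row.
The wide cell at row XZ2, column skin holds 85.6, so the long row (XZ2, skin) has expression=85.6.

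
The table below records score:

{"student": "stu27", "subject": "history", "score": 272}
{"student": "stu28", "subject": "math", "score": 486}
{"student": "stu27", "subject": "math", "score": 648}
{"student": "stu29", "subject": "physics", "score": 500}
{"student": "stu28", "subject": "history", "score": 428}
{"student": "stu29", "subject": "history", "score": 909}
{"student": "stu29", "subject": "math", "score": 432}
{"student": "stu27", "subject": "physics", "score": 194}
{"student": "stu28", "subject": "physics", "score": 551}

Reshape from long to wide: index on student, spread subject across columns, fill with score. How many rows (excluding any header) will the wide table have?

3 distinct student values → 3 rows.

3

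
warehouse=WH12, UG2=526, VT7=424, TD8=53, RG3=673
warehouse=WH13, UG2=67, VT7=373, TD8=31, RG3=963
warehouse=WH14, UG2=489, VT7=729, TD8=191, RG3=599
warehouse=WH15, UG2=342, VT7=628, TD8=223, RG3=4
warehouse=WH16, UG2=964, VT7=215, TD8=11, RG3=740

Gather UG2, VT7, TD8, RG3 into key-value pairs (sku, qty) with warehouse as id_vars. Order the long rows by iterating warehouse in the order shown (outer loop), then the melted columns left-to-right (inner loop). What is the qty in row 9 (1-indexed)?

489

20 rows total (5 × 4). Row 9: index ⌊(9-1)/4⌋ = 2 into warehouse → WH14; (9-1) mod 4 = 0 into the melted columns → UG2.
So row 9 is (WH14, UG2, 489); qty = 489.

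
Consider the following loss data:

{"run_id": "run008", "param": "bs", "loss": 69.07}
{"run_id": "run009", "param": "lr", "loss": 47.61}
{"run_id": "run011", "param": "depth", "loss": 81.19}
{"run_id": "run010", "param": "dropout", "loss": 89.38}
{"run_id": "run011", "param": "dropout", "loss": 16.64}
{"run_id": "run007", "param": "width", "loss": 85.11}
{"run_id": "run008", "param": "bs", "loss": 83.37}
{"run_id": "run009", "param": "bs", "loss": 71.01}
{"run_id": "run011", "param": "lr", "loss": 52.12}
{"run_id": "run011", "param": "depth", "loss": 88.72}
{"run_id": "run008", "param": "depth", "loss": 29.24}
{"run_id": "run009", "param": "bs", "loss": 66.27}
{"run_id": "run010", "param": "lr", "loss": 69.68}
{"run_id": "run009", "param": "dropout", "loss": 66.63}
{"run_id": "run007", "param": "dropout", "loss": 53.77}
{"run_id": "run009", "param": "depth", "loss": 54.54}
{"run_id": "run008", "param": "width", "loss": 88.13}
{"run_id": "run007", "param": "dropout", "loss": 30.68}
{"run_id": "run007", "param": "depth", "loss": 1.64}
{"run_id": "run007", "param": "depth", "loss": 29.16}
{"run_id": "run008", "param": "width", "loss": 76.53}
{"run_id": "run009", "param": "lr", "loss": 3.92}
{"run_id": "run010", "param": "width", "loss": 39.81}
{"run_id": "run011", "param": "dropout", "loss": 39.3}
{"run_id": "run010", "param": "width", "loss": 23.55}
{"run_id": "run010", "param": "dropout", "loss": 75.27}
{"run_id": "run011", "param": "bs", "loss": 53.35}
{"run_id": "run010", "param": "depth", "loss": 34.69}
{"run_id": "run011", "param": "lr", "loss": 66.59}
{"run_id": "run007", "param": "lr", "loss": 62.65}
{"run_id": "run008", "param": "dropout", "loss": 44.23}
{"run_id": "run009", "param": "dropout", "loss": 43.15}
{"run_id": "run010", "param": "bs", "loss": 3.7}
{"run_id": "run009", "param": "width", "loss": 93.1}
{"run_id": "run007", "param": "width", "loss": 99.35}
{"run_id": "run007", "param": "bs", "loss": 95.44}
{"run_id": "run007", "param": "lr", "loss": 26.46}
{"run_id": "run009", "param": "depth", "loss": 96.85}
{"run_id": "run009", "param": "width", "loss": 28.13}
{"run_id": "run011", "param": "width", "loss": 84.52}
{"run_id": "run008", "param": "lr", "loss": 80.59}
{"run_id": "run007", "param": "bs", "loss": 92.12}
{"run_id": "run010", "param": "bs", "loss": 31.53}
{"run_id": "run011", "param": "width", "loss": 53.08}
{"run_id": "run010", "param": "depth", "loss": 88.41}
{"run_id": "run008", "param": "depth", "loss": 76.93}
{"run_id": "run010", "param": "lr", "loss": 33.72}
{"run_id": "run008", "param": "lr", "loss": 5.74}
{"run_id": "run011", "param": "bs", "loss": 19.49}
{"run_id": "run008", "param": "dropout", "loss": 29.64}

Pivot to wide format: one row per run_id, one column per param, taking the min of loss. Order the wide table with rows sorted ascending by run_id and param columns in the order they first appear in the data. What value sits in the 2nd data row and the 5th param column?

76.53

With rows sorted ascending by run_id, row 2 is run_id=run008. param columns in first-appearance order: bs, lr, depth, dropout, width; column 5 is width.
Long rows with run_id=run008, param=width: min(88.13, 76.53) = 76.53.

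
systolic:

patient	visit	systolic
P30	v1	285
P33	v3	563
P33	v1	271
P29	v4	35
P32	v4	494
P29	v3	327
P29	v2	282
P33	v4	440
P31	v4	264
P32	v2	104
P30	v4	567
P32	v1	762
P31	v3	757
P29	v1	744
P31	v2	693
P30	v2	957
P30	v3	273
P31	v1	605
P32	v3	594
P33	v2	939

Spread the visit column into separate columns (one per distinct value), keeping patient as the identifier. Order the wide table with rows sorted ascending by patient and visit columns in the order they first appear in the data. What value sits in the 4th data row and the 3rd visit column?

With rows sorted ascending by patient, row 4 is patient=P32. visit columns in first-appearance order: v1, v3, v4, v2; column 3 is v4.
Long rows with patient=P32, visit=v4: systolic = 494.

494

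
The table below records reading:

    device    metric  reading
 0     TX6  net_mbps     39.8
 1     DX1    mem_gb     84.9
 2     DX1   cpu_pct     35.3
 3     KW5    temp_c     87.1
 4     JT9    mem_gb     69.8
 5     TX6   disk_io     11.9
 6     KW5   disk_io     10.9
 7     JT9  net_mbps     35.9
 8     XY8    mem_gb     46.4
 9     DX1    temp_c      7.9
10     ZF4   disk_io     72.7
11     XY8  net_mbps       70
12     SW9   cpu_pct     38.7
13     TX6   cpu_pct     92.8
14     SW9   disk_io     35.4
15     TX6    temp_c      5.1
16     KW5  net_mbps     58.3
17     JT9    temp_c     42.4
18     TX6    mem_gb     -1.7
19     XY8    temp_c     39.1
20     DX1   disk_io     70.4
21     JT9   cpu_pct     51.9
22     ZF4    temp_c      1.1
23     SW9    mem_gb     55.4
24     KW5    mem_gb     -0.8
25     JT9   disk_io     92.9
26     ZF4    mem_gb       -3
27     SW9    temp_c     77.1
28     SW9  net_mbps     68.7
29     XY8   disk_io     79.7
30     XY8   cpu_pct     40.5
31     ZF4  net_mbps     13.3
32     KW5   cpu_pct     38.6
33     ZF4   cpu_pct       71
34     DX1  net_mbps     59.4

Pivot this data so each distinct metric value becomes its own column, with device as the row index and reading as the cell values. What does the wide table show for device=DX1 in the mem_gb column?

Wide layout: rows indexed by device, columns are the 5 distinct metric values (net_mbps, mem_gb, cpu_pct, temp_c, disk_io).
Cell (device=DX1, metric=mem_gb) draws from the long row where device=DX1 and metric=mem_gb, which has reading=84.9.

84.9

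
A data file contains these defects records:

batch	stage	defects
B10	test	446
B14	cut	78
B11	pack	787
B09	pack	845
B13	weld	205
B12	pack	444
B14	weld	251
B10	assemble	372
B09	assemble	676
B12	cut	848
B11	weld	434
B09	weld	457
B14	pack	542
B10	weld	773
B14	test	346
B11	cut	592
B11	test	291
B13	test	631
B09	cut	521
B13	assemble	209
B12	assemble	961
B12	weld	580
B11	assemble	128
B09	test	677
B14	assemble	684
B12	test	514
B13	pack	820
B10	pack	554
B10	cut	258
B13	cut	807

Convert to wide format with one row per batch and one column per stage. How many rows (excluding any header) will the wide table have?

6 distinct batch values → 6 rows.

6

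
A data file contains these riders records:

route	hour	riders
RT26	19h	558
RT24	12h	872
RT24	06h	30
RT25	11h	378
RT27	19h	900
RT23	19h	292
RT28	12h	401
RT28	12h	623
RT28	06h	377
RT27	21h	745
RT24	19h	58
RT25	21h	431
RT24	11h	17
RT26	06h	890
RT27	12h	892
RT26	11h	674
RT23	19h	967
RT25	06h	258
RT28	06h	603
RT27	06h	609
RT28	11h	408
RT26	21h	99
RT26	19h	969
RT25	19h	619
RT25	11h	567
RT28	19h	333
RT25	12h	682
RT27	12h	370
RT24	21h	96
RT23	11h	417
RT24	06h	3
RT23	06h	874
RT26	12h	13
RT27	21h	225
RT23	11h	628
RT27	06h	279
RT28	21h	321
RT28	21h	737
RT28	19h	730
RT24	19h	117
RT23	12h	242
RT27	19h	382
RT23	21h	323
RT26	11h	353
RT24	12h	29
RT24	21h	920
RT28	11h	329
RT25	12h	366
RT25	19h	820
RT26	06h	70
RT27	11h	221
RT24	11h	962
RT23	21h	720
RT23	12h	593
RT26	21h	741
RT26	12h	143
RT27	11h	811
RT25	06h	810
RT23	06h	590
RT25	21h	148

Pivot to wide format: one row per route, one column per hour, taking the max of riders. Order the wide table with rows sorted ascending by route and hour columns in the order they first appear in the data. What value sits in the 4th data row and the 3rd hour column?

890

With rows sorted ascending by route, row 4 is route=RT26. hour columns in first-appearance order: 19h, 12h, 06h, 11h, 21h; column 3 is 06h.
Long rows with route=RT26, hour=06h: max(890, 70) = 890.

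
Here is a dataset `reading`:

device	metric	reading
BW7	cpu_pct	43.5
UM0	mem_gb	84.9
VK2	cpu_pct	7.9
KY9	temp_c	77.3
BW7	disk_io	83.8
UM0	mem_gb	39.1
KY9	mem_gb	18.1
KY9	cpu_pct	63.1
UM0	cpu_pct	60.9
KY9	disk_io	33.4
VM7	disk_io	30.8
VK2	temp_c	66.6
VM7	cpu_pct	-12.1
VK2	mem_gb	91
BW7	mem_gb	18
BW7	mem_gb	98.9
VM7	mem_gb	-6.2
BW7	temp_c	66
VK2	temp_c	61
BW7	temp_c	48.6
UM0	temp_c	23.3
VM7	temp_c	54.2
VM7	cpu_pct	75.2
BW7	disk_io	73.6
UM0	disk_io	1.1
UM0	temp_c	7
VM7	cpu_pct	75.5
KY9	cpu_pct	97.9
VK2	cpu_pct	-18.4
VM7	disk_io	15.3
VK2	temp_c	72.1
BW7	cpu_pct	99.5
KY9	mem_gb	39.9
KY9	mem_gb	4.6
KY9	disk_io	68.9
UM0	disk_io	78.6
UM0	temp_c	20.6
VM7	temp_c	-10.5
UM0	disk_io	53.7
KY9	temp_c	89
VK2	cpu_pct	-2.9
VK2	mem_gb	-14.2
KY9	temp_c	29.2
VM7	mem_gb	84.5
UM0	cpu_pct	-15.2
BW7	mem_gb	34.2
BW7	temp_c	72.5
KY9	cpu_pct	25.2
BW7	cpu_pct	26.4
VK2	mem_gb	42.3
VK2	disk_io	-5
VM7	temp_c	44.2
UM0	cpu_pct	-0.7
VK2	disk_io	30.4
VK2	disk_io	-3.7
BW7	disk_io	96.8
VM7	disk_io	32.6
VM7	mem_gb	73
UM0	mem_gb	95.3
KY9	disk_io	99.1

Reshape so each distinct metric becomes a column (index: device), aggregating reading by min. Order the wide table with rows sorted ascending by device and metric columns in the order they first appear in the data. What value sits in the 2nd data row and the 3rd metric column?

29.2

With rows sorted ascending by device, row 2 is device=KY9. metric columns in first-appearance order: cpu_pct, mem_gb, temp_c, disk_io; column 3 is temp_c.
Long rows with device=KY9, metric=temp_c: min(77.3, 89, 29.2) = 29.2.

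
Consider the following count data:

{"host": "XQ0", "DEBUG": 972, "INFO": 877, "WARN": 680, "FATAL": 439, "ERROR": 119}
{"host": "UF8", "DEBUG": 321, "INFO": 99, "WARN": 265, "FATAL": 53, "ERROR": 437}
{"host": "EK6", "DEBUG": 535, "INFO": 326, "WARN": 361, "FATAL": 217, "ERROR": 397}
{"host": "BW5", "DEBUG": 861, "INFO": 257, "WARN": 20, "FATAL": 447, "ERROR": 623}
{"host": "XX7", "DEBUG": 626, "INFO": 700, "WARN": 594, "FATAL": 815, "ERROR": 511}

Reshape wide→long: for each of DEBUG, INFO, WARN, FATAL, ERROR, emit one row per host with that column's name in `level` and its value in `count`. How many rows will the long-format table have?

5 host values × 5 melted columns = 25 rows.

25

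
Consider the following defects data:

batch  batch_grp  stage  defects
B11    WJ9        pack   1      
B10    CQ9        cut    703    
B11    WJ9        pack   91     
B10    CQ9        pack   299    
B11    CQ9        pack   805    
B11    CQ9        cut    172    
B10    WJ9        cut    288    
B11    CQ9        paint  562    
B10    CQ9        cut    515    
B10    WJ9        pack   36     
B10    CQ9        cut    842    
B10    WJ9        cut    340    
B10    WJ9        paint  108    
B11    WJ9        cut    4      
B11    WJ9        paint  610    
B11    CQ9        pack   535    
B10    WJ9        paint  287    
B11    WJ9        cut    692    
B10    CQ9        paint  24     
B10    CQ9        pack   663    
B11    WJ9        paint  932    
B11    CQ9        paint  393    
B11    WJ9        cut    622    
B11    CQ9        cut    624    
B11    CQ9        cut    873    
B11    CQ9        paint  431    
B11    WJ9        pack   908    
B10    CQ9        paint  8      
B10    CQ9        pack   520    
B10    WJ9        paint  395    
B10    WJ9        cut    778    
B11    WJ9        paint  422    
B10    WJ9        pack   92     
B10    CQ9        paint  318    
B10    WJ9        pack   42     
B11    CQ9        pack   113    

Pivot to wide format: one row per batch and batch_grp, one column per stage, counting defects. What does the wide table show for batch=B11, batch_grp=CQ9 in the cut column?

3

Rows with batch=B11, batch_grp=CQ9 and stage=cut: defects values are 172, 624, 873.
3 rows match — count = 3.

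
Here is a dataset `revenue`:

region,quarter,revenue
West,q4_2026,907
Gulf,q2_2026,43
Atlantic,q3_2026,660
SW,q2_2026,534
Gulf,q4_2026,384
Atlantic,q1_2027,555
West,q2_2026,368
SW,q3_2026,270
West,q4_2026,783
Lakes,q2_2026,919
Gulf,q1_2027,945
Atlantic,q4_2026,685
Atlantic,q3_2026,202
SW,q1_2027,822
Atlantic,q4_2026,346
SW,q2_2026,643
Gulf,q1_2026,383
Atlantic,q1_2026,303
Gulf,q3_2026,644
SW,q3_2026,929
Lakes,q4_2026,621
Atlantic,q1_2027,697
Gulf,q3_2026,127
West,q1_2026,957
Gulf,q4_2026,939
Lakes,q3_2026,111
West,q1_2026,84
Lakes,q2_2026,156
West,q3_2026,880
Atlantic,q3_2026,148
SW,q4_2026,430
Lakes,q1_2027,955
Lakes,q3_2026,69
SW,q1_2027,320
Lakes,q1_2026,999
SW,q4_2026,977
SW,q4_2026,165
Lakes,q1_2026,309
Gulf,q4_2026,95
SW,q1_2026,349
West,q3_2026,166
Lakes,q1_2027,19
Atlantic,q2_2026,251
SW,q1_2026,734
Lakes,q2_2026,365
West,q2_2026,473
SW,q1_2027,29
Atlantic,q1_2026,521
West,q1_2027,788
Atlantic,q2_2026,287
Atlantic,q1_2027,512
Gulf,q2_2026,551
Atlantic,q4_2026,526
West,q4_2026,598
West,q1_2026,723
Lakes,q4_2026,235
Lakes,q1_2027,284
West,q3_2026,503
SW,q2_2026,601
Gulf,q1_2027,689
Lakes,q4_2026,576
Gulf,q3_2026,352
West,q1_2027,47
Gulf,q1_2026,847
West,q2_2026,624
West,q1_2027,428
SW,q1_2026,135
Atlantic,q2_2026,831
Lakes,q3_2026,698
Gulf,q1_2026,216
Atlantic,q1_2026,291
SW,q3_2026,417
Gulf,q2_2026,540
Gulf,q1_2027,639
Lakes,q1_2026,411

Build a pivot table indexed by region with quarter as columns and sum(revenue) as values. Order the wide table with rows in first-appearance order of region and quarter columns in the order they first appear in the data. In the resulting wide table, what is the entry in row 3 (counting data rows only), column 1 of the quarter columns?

1557

With rows in first-appearance order of region, row 3 is region=Atlantic. quarter columns in first-appearance order: q4_2026, q2_2026, q3_2026, q1_2027, q1_2026; column 1 is q4_2026.
Long rows with region=Atlantic, quarter=q4_2026: 685 + 346 + 526 = 1557.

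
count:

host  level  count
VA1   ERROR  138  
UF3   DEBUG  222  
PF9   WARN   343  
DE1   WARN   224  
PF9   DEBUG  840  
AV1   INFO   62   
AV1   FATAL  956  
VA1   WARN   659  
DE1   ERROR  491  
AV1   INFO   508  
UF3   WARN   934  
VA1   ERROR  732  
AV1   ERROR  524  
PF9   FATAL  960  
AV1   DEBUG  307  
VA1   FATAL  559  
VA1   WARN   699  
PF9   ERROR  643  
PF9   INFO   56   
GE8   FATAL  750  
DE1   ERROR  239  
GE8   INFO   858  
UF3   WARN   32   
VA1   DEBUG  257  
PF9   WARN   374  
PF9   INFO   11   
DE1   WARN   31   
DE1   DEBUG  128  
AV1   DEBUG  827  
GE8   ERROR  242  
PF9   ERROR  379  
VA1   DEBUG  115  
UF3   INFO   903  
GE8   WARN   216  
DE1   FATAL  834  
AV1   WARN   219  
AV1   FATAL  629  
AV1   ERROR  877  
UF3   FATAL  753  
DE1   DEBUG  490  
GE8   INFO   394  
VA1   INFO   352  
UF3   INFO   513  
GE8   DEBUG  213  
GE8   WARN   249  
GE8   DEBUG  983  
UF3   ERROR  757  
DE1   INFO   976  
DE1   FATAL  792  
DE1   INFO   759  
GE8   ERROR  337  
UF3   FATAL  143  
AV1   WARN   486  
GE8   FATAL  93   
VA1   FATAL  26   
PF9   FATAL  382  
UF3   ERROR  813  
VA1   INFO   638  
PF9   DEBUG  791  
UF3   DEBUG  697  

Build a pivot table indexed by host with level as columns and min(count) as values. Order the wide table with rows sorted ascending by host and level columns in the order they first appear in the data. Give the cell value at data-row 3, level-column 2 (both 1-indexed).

With rows sorted ascending by host, row 3 is host=GE8. level columns in first-appearance order: ERROR, DEBUG, WARN, INFO, FATAL; column 2 is DEBUG.
Long rows with host=GE8, level=DEBUG: min(213, 983) = 213.

213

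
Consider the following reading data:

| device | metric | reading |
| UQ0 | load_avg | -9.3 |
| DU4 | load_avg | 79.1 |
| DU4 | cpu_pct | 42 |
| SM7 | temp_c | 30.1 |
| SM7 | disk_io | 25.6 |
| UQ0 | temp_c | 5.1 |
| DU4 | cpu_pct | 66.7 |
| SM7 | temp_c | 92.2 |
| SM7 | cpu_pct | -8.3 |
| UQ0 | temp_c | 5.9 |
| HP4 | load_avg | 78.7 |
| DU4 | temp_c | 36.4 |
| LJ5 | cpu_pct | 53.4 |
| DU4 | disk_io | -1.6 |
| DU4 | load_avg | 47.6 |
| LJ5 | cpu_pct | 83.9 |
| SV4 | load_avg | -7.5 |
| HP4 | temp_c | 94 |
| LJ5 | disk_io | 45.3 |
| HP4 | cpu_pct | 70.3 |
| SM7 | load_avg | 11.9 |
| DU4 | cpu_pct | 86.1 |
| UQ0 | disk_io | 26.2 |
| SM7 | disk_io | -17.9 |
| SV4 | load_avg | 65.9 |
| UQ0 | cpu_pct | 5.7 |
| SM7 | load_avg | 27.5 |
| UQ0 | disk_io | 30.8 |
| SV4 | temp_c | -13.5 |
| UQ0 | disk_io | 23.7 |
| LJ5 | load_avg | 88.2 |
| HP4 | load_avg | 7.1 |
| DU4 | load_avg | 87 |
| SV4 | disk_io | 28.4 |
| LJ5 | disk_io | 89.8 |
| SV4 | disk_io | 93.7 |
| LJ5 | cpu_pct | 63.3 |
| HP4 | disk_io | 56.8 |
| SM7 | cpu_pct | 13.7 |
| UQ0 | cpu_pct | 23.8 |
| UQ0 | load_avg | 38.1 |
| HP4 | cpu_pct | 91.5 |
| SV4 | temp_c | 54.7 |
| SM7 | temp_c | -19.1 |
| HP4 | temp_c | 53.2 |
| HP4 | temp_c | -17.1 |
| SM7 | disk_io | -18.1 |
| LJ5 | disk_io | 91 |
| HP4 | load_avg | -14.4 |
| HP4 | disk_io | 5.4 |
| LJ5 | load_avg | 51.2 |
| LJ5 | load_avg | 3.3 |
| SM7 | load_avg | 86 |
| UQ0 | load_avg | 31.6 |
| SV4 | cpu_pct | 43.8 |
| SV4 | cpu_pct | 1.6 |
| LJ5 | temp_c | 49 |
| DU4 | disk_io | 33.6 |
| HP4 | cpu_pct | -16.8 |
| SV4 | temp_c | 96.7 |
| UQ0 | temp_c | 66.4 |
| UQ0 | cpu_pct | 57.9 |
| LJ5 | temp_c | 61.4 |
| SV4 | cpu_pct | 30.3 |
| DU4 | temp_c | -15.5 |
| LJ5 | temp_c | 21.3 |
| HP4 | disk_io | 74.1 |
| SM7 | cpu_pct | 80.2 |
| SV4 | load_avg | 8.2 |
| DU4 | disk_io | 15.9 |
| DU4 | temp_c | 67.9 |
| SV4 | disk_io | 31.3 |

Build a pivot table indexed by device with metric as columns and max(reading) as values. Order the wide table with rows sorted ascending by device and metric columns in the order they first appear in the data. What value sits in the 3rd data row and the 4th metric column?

With rows sorted ascending by device, row 3 is device=LJ5. metric columns in first-appearance order: load_avg, cpu_pct, temp_c, disk_io; column 4 is disk_io.
Long rows with device=LJ5, metric=disk_io: max(45.3, 89.8, 91) = 91.

91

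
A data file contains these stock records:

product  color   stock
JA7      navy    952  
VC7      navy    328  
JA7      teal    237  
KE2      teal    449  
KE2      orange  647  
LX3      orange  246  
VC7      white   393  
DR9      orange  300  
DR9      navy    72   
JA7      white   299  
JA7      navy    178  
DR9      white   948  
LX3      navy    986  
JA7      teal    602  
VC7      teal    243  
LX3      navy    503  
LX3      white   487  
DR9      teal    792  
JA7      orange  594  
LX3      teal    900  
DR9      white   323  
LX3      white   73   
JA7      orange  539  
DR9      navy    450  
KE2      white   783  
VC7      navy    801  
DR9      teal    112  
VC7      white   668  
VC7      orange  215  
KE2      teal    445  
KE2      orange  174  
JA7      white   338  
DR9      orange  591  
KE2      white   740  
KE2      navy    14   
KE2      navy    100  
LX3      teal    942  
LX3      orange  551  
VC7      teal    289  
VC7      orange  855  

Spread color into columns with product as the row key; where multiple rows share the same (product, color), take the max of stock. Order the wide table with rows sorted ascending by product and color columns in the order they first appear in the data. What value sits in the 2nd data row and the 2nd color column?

With rows sorted ascending by product, row 2 is product=JA7. color columns in first-appearance order: navy, teal, orange, white; column 2 is teal.
Long rows with product=JA7, color=teal: max(237, 602) = 602.

602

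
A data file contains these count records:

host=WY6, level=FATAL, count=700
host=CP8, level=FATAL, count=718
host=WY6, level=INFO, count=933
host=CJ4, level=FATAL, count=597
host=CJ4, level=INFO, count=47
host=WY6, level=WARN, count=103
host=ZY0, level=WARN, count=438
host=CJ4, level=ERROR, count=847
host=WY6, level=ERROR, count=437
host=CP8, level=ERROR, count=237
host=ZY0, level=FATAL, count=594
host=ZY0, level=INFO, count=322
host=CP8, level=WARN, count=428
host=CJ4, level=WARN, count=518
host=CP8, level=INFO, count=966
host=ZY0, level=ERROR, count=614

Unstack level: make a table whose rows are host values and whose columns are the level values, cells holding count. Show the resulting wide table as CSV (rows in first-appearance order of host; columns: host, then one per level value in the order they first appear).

host,FATAL,INFO,WARN,ERROR
WY6,700,933,103,437
CP8,718,966,428,237
CJ4,597,47,518,847
ZY0,594,322,438,614

Columns: host plus the 4 distinct level values (FATAL, INFO, WARN, ERROR).
For example, row WY6 column FATAL takes count=700 from the long row (WY6, FATAL).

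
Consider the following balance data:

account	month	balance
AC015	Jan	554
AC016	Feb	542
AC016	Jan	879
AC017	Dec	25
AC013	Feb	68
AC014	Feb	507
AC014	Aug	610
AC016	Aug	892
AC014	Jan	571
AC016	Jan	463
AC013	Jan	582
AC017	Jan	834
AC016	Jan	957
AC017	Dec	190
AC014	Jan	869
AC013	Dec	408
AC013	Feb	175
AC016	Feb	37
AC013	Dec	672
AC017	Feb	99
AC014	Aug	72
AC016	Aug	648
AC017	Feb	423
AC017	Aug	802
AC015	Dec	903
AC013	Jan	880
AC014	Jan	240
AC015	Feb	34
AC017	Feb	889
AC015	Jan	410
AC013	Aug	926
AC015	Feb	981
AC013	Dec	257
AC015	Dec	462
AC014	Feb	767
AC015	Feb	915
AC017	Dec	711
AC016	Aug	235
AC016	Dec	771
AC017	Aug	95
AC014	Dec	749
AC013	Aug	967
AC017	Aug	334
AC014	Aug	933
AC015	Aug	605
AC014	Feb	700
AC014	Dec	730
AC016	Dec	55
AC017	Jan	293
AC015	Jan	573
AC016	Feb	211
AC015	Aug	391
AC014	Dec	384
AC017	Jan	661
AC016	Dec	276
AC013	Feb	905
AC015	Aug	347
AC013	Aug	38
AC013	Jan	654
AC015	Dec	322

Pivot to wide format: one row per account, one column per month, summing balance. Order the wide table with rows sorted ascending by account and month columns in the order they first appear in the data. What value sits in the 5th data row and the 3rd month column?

926

With rows sorted ascending by account, row 5 is account=AC017. month columns in first-appearance order: Jan, Feb, Dec, Aug; column 3 is Dec.
Long rows with account=AC017, month=Dec: 25 + 190 + 711 = 926.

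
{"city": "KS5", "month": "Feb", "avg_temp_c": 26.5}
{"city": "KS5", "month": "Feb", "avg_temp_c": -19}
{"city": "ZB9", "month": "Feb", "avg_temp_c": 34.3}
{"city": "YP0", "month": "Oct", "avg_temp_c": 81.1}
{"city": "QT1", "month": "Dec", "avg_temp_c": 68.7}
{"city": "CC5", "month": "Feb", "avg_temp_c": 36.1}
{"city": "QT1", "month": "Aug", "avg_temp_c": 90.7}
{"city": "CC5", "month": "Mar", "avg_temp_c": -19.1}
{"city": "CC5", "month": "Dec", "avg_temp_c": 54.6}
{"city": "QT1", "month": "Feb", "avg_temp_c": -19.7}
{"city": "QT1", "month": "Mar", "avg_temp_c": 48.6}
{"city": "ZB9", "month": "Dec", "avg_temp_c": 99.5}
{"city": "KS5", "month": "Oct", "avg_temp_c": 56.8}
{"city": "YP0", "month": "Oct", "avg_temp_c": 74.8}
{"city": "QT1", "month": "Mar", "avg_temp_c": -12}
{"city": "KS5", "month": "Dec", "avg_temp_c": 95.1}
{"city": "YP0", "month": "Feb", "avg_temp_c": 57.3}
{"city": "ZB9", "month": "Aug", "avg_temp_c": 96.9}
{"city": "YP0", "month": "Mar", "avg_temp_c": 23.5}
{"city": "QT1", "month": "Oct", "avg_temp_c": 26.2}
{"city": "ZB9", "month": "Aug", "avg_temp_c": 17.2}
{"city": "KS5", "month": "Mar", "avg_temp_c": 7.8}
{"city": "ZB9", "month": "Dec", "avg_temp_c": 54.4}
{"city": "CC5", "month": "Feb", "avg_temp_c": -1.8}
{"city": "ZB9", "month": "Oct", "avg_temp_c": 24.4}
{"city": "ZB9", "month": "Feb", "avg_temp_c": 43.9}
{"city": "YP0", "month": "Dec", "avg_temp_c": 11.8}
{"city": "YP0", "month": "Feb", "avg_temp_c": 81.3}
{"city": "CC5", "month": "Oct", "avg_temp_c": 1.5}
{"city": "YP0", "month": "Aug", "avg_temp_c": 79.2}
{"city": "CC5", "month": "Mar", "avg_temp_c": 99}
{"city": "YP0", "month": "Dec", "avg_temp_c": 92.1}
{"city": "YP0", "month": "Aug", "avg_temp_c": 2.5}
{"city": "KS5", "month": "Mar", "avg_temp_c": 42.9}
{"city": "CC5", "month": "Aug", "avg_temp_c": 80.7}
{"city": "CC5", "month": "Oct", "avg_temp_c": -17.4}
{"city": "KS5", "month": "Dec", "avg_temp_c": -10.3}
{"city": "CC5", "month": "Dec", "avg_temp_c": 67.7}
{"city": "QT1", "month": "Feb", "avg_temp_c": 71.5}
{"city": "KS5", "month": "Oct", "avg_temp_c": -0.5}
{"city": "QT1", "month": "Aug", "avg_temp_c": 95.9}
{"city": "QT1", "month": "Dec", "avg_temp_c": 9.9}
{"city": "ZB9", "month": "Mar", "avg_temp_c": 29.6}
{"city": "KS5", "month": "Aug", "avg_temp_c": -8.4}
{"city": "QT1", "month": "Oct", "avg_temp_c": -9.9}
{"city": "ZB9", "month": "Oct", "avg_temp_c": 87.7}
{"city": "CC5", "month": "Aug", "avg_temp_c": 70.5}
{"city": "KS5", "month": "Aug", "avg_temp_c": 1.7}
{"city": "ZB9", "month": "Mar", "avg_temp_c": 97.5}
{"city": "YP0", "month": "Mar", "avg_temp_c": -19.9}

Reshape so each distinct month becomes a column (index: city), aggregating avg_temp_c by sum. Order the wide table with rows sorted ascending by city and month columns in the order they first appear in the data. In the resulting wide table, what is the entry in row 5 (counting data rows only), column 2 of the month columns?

112.1

With rows sorted ascending by city, row 5 is city=ZB9. month columns in first-appearance order: Feb, Oct, Dec, Aug, Mar; column 2 is Oct.
Long rows with city=ZB9, month=Oct: 24.4 + 87.7 = 112.1.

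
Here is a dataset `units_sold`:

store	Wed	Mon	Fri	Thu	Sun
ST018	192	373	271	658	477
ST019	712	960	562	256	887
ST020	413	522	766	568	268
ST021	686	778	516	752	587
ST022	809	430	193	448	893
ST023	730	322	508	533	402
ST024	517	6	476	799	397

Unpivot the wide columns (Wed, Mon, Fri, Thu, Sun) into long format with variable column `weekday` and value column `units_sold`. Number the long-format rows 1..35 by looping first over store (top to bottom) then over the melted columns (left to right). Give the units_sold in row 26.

35 rows total (7 × 5). Row 26: index ⌊(26-1)/5⌋ = 5 into store → ST023; (26-1) mod 5 = 0 into the melted columns → Wed.
So row 26 is (ST023, Wed, 730); units_sold = 730.

730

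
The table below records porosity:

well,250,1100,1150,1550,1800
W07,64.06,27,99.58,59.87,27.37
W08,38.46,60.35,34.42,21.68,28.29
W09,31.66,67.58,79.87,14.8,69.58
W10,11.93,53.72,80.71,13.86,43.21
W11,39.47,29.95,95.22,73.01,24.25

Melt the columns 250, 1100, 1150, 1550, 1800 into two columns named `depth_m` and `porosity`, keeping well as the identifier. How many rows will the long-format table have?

5 well values × 5 melted columns = 25 rows.

25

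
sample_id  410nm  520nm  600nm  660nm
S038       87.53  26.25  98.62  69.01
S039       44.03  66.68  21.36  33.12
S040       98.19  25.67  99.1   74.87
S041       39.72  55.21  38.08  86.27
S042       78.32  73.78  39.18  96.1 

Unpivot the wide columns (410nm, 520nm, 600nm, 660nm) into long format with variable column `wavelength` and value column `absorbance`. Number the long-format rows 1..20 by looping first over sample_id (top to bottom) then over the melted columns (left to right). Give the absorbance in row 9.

20 rows total (5 × 4). Row 9: index ⌊(9-1)/4⌋ = 2 into sample_id → S040; (9-1) mod 4 = 0 into the melted columns → 410nm.
So row 9 is (S040, 410nm, 98.19); absorbance = 98.19.

98.19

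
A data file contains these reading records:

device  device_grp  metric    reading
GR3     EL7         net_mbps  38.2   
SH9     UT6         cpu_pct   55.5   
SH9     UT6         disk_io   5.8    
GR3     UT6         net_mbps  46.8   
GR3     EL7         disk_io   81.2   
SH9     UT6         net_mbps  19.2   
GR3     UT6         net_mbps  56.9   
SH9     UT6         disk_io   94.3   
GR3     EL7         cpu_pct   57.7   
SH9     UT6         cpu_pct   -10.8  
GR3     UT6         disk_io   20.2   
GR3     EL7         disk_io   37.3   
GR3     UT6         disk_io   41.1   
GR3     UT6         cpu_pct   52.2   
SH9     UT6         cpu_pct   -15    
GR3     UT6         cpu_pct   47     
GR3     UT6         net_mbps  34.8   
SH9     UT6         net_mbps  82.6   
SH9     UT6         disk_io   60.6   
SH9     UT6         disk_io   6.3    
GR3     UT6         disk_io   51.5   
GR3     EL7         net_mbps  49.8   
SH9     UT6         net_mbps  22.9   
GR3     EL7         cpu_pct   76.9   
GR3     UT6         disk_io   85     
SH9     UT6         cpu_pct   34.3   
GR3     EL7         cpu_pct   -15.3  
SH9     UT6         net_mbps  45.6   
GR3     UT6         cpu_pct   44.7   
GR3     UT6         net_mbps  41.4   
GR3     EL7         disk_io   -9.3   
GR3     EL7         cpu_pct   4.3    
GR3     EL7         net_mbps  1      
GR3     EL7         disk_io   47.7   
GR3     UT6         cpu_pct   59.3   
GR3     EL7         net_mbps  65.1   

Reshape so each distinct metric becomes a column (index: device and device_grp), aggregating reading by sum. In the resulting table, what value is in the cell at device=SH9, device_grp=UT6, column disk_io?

167

Rows with device=SH9, device_grp=UT6 and metric=disk_io: reading values are 5.8, 94.3, 60.6, 6.3.
5.8 + 94.3 + 60.6 + 6.3 = 167.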